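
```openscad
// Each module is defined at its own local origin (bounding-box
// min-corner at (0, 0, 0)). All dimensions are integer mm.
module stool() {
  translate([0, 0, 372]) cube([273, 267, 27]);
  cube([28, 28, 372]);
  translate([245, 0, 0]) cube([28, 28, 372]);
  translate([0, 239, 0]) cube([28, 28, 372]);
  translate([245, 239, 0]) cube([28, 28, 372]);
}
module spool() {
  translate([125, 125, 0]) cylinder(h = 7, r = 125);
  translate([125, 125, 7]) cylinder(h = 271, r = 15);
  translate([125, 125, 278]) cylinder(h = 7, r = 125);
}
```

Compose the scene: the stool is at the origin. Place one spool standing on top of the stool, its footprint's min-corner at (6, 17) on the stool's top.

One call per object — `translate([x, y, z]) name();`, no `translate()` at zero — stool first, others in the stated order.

stool();
translate([6, 17, 399]) spool();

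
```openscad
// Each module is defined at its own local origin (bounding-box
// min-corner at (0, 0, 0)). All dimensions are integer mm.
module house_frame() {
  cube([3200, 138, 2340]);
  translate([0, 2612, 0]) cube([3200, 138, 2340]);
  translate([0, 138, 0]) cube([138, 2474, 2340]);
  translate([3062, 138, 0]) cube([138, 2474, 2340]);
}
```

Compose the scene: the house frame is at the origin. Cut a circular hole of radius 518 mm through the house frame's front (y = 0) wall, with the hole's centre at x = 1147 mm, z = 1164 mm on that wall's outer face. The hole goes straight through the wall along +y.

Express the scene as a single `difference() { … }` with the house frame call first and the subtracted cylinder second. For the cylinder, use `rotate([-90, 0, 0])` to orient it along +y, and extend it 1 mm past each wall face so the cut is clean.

difference() {
  house_frame();
  translate([1147, -1, 1164]) rotate([-90, 0, 0]) cylinder(h = 140, r = 518);
}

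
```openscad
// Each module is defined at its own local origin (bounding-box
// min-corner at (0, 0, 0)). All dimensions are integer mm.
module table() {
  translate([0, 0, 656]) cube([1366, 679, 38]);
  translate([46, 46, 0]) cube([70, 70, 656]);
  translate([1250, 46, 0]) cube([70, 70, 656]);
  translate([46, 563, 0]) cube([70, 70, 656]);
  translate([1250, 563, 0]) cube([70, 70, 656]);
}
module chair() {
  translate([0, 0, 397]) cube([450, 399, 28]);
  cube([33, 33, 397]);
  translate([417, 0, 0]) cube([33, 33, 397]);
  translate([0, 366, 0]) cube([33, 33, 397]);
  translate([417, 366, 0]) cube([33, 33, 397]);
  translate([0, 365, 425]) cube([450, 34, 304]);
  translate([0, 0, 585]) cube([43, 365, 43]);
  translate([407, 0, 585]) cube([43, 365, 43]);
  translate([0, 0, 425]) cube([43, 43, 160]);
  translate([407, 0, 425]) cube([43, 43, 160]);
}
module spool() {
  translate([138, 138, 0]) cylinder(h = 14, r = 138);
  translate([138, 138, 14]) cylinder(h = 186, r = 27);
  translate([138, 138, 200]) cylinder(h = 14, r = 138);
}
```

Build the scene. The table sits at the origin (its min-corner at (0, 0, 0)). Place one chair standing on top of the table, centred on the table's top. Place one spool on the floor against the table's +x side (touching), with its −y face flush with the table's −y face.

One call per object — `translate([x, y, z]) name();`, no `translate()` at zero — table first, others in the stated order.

table();
translate([458, 140, 694]) chair();
translate([1366, 0, 0]) spool();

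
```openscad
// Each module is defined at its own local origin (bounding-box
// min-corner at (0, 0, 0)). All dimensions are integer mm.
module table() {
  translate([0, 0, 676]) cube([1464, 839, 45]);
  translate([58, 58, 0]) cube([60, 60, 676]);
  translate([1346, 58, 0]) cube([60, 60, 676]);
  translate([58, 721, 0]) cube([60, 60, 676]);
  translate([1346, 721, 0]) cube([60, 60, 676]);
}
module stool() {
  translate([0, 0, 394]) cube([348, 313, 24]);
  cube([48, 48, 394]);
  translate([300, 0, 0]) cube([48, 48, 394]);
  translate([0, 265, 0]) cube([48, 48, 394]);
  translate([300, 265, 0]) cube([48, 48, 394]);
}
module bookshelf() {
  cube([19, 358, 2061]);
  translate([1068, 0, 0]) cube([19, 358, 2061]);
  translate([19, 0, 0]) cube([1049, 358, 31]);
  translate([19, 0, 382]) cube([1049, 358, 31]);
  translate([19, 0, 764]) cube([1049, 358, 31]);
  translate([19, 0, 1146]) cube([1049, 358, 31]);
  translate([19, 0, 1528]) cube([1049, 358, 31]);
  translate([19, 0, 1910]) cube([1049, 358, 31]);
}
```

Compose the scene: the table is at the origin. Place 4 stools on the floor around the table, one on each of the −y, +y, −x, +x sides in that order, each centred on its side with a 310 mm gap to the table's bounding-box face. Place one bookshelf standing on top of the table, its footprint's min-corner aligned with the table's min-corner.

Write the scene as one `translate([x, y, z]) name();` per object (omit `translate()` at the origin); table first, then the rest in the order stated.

table();
translate([558, -623, 0]) stool();
translate([558, 1149, 0]) stool();
translate([-658, 263, 0]) stool();
translate([1774, 263, 0]) stool();
translate([0, 0, 721]) bookshelf();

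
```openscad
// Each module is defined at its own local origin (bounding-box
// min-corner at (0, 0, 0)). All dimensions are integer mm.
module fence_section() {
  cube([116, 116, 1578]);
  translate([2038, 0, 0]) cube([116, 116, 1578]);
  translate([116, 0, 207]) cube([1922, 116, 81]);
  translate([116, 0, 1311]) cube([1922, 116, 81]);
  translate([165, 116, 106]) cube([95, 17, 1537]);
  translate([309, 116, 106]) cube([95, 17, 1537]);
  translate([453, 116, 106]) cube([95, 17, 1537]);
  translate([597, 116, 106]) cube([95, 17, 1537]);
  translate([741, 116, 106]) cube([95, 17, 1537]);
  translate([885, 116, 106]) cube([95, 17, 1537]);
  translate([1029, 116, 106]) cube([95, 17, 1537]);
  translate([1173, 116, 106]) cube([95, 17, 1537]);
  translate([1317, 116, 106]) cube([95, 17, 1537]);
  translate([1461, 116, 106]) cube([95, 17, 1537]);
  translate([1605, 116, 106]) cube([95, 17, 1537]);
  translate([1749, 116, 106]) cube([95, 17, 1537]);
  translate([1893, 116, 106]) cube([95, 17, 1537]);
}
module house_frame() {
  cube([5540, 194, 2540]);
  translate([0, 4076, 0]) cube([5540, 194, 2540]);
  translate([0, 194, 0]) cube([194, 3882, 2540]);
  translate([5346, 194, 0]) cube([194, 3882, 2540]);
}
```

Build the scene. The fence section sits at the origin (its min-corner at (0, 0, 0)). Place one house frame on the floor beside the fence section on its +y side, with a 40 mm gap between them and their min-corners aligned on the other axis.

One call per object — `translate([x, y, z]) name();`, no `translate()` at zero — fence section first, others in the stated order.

fence_section();
translate([0, 173, 0]) house_frame();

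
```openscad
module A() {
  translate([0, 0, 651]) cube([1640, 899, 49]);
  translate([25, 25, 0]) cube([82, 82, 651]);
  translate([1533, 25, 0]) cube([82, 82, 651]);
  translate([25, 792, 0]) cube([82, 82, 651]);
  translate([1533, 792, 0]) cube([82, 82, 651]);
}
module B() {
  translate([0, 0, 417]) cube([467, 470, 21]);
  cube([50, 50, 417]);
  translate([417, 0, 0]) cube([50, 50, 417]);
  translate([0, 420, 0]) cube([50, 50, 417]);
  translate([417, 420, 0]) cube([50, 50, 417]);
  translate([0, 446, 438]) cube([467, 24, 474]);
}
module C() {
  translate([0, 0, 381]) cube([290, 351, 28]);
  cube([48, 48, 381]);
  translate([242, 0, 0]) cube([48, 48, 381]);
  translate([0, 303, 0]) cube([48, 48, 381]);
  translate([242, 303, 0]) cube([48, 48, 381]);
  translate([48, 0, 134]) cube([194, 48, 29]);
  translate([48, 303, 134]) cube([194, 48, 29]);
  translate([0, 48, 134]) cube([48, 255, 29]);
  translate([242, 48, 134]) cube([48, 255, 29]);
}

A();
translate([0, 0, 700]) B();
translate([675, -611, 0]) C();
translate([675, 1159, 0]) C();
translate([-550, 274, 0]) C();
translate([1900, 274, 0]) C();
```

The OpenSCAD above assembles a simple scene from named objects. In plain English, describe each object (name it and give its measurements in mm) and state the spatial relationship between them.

A is a rectangular dining table. The top is 1640×899×49 mm with its upper surface at z = 700 mm. It stands on four 82×82 mm square legs, each inset 25 mm from the nearest pair of top edges, running from the floor to the underside of the top.

B is a chair. The seat is a 467×470×21 mm slab with its top at z = 438 mm, on four 50×50 mm corner legs (flush with the seat edges, standing on z = 0). A flat backrest 24 mm thick, 474 mm tall, spans the full seat width and rises from the seat top along its +y edge, rear face flush with the rear of the seat.

C is a simple wooden stool: a rectangular seat 290 mm (x) by 351 mm (y), 28 mm thick, top face at z = 409 mm, on four square legs, each 48×48 mm in cross-section. The legs rest on z = 0, each flush with a corner of the seat. Four stretchers, 48 mm wide and 29 mm tall, connect adjacent legs with their undersides at z = 134 mm, each running between the inner faces of the legs it joins and aligned with the legs' outer faces on the other axis.

The chair is on top of the table. Four stools sit around the table at the −y, +y, −x, +x sides.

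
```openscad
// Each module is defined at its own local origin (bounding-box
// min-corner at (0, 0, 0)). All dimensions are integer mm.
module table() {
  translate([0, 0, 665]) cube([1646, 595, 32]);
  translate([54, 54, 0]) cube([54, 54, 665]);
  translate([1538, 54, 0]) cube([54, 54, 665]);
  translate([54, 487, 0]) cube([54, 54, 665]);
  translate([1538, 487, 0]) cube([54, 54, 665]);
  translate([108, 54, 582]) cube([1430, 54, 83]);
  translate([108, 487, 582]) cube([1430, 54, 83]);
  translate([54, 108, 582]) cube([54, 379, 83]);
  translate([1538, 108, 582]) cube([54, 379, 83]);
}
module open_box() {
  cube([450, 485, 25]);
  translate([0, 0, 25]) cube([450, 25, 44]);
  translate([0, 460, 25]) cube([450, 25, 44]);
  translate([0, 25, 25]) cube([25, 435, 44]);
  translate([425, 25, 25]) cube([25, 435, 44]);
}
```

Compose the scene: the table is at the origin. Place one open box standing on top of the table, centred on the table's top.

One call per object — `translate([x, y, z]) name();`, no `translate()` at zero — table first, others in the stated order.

table();
translate([598, 55, 697]) open_box();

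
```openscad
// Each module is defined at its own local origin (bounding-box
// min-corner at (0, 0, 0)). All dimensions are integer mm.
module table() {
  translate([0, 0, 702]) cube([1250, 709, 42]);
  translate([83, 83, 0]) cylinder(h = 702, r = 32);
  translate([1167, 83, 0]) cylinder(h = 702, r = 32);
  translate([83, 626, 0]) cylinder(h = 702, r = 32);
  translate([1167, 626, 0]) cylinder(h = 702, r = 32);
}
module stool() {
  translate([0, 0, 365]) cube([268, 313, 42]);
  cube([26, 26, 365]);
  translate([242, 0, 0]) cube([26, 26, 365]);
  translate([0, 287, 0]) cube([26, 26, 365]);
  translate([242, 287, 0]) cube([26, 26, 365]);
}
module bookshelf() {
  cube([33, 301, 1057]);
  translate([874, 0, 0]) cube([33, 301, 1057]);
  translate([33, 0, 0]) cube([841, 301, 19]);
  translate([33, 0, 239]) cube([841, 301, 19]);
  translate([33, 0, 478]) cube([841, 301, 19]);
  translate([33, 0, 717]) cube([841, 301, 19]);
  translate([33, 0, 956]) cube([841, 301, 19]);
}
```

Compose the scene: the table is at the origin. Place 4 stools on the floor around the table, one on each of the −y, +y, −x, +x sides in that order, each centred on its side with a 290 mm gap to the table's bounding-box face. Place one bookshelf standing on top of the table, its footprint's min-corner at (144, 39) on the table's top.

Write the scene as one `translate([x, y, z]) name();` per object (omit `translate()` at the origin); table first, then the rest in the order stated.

table();
translate([491, -603, 0]) stool();
translate([491, 999, 0]) stool();
translate([-558, 198, 0]) stool();
translate([1540, 198, 0]) stool();
translate([144, 39, 744]) bookshelf();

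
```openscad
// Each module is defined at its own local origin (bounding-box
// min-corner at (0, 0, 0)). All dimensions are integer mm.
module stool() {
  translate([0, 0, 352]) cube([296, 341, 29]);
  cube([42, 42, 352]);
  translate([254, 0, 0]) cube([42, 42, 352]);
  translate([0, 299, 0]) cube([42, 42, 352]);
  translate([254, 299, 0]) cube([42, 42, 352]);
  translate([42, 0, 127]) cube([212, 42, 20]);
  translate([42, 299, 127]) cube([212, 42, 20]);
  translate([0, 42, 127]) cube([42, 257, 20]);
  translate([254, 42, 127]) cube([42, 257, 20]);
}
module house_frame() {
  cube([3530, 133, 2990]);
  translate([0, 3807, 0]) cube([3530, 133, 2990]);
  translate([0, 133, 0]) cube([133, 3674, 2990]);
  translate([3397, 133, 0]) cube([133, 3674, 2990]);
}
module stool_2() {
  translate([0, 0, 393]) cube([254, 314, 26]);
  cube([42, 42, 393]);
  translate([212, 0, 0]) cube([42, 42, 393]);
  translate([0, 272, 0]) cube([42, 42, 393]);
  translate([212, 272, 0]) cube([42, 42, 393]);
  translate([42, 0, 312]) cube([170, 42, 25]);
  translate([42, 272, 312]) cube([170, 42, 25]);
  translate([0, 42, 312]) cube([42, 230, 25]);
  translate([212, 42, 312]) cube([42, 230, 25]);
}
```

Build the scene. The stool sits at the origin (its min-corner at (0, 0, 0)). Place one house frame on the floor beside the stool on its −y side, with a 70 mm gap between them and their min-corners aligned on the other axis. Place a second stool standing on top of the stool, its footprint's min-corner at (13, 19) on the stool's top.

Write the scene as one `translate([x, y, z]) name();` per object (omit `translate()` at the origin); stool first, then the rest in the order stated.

stool();
translate([0, -4010, 0]) house_frame();
translate([13, 19, 381]) stool_2();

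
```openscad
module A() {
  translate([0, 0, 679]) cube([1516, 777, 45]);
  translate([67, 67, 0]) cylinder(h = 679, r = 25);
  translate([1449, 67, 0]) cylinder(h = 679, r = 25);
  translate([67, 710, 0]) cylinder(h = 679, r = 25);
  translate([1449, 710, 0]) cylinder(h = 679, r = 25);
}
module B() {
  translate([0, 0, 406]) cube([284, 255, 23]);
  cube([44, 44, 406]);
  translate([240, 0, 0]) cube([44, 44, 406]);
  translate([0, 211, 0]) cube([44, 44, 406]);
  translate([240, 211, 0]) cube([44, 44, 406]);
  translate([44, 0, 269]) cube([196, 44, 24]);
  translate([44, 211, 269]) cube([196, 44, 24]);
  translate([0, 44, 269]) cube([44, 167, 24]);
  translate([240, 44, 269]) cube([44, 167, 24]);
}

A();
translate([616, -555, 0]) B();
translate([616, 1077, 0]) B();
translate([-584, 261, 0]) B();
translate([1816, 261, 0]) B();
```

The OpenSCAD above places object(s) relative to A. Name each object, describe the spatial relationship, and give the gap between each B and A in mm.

A is a table. B is a stool. Four stools sit around the table at the −y, +y, −x, +x sides. The gap between each stool and the table is 300 mm.

Each stool's nearest face is 300 mm from the table's bounding box.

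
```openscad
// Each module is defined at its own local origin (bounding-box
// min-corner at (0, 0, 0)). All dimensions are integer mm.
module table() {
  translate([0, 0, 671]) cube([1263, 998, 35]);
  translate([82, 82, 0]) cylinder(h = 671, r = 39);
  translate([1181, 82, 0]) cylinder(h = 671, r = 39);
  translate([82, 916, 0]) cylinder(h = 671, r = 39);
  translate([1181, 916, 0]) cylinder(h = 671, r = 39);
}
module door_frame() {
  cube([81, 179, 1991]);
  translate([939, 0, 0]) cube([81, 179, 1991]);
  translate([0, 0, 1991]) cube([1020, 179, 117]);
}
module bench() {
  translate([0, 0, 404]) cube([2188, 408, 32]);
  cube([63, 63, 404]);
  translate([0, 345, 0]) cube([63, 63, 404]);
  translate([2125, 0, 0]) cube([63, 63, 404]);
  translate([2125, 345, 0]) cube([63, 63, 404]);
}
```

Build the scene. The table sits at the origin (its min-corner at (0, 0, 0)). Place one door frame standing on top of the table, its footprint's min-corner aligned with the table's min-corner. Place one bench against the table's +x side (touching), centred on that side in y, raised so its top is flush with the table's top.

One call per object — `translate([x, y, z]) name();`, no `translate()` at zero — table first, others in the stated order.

table();
translate([0, 0, 706]) door_frame();
translate([1263, 295, 270]) bench();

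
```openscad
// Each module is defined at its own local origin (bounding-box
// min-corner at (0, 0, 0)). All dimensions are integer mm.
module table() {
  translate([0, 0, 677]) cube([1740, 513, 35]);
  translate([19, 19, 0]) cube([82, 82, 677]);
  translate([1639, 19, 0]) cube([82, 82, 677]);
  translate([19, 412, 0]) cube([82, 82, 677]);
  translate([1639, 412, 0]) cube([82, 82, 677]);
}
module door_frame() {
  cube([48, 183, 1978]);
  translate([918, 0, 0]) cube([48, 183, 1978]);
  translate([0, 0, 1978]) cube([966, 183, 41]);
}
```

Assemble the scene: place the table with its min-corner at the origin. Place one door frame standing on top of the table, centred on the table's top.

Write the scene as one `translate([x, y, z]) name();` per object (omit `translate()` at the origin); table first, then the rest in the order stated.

table();
translate([387, 165, 712]) door_frame();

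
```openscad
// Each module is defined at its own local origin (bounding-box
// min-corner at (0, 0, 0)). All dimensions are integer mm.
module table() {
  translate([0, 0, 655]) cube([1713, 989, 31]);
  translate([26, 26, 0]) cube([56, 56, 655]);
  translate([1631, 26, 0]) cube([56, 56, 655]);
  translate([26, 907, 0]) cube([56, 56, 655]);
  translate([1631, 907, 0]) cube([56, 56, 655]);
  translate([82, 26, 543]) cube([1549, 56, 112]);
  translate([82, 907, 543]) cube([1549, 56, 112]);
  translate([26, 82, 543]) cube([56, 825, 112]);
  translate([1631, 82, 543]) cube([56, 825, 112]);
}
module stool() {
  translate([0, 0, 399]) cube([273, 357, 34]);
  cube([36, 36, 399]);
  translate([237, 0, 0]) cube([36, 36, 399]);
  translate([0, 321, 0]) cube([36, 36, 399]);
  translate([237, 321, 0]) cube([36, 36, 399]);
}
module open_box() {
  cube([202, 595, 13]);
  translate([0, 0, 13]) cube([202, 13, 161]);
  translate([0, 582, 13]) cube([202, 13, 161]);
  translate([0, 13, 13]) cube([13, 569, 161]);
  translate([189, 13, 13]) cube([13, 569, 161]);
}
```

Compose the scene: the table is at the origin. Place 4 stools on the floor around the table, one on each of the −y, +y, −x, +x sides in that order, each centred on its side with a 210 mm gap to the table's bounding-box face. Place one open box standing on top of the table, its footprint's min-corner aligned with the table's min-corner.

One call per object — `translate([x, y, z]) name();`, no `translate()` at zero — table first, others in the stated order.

table();
translate([720, -567, 0]) stool();
translate([720, 1199, 0]) stool();
translate([-483, 316, 0]) stool();
translate([1923, 316, 0]) stool();
translate([0, 0, 686]) open_box();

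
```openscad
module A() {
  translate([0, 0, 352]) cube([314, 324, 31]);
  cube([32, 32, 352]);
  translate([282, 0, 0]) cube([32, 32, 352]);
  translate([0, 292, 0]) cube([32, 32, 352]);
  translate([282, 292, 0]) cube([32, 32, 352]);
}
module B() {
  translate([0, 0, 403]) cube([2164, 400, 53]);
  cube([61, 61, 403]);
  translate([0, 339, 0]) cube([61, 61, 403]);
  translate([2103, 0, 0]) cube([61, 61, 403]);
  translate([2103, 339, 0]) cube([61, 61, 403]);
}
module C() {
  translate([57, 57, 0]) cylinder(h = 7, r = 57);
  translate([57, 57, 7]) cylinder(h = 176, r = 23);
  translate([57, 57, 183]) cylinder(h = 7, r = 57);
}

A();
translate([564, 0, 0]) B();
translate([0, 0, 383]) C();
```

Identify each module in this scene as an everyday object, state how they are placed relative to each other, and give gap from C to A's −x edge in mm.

The spool's min-x is at 0; the stool's min-x is 0; gap = 0 mm.

A is a stool. B is a bench. C is a spool. The bench is on the floor beside the stool on its +x side. The spool is on top of the stool. The gap from the spool to the stool's −x edge is 0 mm.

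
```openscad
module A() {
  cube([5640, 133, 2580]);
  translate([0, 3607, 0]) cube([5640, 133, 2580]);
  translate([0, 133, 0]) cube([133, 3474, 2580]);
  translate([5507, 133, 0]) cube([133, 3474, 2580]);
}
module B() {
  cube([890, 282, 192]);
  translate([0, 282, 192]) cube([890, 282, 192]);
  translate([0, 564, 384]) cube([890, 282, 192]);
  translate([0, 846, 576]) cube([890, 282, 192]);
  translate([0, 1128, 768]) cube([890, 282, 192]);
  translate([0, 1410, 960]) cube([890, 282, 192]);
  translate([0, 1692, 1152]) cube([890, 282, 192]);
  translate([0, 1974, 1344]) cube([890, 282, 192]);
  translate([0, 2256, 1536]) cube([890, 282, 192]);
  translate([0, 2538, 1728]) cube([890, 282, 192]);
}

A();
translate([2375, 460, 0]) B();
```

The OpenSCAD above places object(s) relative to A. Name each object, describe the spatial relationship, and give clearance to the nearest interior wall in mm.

Clearances: x = 2242, y = 327; minimum 327 mm.

A is a house frame. B is a staircase. The staircase sits inside the house frame, centred. The clearance to the nearest interior wall is 327 mm.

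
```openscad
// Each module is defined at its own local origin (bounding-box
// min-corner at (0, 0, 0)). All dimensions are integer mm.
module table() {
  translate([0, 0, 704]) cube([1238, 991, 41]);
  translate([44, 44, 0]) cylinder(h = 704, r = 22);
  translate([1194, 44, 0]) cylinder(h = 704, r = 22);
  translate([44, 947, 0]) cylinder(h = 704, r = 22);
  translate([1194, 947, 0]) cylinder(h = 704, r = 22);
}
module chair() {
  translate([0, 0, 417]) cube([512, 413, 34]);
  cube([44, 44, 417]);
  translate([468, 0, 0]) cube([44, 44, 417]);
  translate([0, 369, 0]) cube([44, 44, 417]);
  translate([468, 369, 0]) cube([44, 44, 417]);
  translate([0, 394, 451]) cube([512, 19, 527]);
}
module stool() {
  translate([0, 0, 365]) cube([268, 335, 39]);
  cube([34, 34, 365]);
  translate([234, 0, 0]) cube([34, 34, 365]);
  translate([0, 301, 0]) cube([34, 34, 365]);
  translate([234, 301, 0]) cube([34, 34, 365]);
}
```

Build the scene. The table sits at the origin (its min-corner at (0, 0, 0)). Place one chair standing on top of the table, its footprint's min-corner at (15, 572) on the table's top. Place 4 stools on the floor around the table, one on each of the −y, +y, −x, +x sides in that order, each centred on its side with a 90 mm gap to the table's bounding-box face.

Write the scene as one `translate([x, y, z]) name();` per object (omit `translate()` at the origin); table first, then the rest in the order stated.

table();
translate([15, 572, 745]) chair();
translate([485, -425, 0]) stool();
translate([485, 1081, 0]) stool();
translate([-358, 328, 0]) stool();
translate([1328, 328, 0]) stool();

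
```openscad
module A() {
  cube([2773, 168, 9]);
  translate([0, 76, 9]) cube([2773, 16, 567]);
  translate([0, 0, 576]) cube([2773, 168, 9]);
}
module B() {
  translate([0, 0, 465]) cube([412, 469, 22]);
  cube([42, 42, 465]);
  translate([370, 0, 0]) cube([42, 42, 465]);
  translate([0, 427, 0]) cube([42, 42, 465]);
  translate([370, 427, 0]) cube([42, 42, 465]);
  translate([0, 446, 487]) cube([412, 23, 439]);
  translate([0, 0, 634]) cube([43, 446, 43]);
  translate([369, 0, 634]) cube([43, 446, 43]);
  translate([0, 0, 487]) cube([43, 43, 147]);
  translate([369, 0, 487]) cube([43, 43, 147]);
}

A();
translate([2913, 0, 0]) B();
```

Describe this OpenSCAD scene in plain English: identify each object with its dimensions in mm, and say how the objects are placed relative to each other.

A is an I-beam lying along x, 2773 mm long. Overall section height 585 mm. Two flanges 168 mm wide (y) and 9 mm thick, one on the floor and one at the top; a web 16 mm thick runs between them, centred on the flange width.

B is a chair. The seat is a 412×469×22 mm slab with its top at z = 487 mm, on four 42×42 mm corner legs (flush with the seat edges, standing on z = 0). A flat backrest 23 mm thick, 439 mm tall, spans the full seat width and rises from the seat top along its +y edge, rear face flush with the rear of the seat. Two armrests of 43×43 mm section run along each side from the seat's front edge to the front of the backrest, top faces 190 mm above the seat top and outer faces flush with the seat's x-edges; a 43×43 mm post under the front of each armrest stands on the seat at the front corner.

The chair is on the floor beside the I-beam on its +x side.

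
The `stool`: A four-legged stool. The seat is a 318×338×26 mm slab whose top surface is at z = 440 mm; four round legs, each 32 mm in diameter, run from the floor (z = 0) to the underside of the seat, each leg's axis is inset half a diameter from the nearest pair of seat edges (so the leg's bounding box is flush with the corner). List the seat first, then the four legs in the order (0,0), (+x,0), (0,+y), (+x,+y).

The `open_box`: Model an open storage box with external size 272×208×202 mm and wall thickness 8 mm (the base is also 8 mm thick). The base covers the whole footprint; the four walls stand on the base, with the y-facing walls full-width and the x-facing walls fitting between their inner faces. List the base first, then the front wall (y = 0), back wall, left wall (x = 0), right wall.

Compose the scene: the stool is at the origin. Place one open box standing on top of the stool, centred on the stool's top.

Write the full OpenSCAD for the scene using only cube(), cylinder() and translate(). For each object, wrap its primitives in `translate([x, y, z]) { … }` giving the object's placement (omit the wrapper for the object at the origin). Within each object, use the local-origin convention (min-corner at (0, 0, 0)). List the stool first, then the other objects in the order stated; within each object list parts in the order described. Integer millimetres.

translate([0, 0, 414]) cube([318, 338, 26]);
translate([16, 16, 0]) cylinder(h = 414, r = 16);
translate([302, 16, 0]) cylinder(h = 414, r = 16);
translate([16, 322, 0]) cylinder(h = 414, r = 16);
translate([302, 322, 0]) cylinder(h = 414, r = 16);
translate([23, 65, 440]) {
  cube([272, 208, 8]);
  translate([0, 0, 8]) cube([272, 8, 194]);
  translate([0, 200, 8]) cube([272, 8, 194]);
  translate([0, 8, 8]) cube([8, 192, 194]);
  translate([264, 8, 8]) cube([8, 192, 194]);
}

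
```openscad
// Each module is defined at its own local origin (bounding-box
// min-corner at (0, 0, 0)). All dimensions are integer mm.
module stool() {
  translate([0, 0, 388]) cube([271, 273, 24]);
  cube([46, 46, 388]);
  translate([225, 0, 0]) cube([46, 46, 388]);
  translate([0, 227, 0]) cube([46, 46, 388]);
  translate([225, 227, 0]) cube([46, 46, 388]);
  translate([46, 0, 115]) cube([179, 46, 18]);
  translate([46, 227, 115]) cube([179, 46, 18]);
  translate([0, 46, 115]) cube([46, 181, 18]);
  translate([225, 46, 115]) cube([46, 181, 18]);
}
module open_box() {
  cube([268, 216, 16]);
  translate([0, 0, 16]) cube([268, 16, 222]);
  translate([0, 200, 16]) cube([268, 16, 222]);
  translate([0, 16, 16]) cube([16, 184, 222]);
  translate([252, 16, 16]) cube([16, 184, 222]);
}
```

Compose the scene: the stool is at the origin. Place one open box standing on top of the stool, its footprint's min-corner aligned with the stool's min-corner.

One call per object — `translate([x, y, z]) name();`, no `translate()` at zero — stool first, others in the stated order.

stool();
translate([0, 0, 412]) open_box();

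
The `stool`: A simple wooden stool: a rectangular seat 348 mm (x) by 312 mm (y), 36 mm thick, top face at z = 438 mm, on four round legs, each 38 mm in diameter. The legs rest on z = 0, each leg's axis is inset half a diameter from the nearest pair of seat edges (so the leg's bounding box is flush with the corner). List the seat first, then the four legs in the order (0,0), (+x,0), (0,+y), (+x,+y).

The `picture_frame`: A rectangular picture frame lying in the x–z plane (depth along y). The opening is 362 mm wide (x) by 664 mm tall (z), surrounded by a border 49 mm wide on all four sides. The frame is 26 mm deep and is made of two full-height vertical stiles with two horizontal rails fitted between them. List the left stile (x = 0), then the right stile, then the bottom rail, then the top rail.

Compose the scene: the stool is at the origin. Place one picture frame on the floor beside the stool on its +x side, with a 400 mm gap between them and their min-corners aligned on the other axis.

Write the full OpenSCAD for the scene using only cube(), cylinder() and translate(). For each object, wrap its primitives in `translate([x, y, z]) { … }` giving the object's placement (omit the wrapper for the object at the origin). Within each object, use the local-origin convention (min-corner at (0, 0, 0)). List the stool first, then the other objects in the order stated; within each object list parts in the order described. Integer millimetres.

translate([0, 0, 402]) cube([348, 312, 36]);
translate([19, 19, 0]) cylinder(h = 402, r = 19);
translate([329, 19, 0]) cylinder(h = 402, r = 19);
translate([19, 293, 0]) cylinder(h = 402, r = 19);
translate([329, 293, 0]) cylinder(h = 402, r = 19);
translate([748, 0, 0]) {
  cube([49, 26, 762]);
  translate([411, 0, 0]) cube([49, 26, 762]);
  translate([49, 0, 0]) cube([362, 26, 49]);
  translate([49, 0, 713]) cube([362, 26, 49]);
}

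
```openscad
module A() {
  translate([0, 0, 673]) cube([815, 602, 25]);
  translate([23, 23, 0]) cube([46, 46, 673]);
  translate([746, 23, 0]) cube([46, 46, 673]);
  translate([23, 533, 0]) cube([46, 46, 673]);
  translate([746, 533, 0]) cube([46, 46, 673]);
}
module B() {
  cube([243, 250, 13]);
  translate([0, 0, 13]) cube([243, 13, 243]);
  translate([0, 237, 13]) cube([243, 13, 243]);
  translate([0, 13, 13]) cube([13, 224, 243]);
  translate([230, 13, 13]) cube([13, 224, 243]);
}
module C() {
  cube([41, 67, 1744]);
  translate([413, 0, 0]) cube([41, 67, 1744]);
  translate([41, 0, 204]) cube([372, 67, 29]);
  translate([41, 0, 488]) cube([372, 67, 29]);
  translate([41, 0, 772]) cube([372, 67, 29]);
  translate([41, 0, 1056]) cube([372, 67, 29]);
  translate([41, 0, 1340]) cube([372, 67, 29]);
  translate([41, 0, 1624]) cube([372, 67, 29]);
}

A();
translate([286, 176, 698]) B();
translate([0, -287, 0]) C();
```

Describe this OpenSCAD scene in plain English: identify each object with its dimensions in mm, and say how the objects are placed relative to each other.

A is a table with a 815×602 mm rectangular top, 25 mm thick, top surface at z = 698 mm, supported by four 46×46 mm square legs, each inset 23 mm from the nearest pair of top edges, running from the floor.

B is an open storage box with external size 243×250×256 mm and wall thickness 13 mm (the base is also 13 mm thick). The base covers the whole footprint; the four walls stand on the base, with the y-facing walls full-width and the x-facing walls fitting between their inner faces.

C is a straight ladder. Two 41×67 mm vertical rails, 1744 mm tall, stand 454 mm apart (outside-to-outside) with their front faces coplanar on the −y side. 6 rungs, each 67 mm deep and 29 mm tall, span between the inner faces of the rails, front faces flush with the rails. The lowest rung's underside is at z = 204 mm and rungs are spaced 284 mm apart (underside to underside).

The open box is on top of the table, centred. The ladder is on the floor beside the table on its −y side.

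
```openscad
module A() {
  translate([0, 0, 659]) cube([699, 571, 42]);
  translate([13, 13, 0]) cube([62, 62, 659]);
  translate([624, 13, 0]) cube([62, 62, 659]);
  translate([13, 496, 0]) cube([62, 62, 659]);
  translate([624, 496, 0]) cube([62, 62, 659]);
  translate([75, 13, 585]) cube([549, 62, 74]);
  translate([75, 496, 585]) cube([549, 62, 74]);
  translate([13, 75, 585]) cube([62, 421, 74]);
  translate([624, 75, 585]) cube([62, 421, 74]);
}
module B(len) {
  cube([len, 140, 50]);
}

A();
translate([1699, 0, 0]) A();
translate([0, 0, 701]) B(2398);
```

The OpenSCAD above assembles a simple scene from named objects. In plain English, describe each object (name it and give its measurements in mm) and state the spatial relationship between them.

A is a rectangular dining table. The top is 699×571×42 mm with its upper surface at z = 701 mm. It stands on four 62×62 mm square legs, each inset 13 mm from the nearest pair of top edges, running from the floor to the underside of the top. Four apron rails, 62 mm thick and 74 mm tall, run between adjacent legs with their top edges flush with the underside of the top and their outer faces flush with the legs' outer faces.

B is a rectangular beam 2398 mm long (x), 140 mm deep (y), 50 mm thick (z).

The beam spans the tops of two tables placed 1000 mm apart, resting at z = 701 mm.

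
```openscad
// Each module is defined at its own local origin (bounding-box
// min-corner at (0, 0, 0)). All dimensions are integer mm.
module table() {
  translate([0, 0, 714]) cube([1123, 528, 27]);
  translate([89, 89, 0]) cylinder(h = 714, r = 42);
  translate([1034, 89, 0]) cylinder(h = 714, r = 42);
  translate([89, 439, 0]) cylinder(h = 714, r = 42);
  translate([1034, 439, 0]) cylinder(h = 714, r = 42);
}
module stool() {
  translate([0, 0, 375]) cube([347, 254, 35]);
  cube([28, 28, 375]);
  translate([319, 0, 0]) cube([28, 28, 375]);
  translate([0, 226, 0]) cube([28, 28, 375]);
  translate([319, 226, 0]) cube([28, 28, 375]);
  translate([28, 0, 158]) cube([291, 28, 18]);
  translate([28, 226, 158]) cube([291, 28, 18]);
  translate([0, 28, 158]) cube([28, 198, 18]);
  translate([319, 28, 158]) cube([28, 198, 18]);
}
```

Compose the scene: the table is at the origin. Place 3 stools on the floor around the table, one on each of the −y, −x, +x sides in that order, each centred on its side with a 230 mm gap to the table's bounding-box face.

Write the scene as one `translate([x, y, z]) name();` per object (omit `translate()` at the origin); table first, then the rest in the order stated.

table();
translate([388, -484, 0]) stool();
translate([-577, 137, 0]) stool();
translate([1353, 137, 0]) stool();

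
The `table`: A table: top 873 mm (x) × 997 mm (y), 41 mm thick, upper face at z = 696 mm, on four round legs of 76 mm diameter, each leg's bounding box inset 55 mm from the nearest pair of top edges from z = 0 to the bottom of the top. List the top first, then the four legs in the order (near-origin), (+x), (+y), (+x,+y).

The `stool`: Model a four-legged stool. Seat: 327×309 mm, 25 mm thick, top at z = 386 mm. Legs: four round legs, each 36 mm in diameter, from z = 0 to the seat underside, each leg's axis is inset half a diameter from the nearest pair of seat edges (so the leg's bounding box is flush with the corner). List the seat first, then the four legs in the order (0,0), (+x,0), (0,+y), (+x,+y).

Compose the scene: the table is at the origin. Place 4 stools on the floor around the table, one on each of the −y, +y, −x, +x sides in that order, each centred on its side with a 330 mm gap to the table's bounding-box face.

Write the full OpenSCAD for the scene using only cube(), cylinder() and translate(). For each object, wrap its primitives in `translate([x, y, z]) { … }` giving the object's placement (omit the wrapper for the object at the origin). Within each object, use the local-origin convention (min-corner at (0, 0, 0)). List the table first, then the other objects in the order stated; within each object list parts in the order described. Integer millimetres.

translate([0, 0, 655]) cube([873, 997, 41]);
translate([93, 93, 0]) cylinder(h = 655, r = 38);
translate([780, 93, 0]) cylinder(h = 655, r = 38);
translate([93, 904, 0]) cylinder(h = 655, r = 38);
translate([780, 904, 0]) cylinder(h = 655, r = 38);
translate([273, -639, 0]) {
  translate([0, 0, 361]) cube([327, 309, 25]);
  translate([18, 18, 0]) cylinder(h = 361, r = 18);
  translate([309, 18, 0]) cylinder(h = 361, r = 18);
  translate([18, 291, 0]) cylinder(h = 361, r = 18);
  translate([309, 291, 0]) cylinder(h = 361, r = 18);
}
translate([273, 1327, 0]) {
  translate([0, 0, 361]) cube([327, 309, 25]);
  translate([18, 18, 0]) cylinder(h = 361, r = 18);
  translate([309, 18, 0]) cylinder(h = 361, r = 18);
  translate([18, 291, 0]) cylinder(h = 361, r = 18);
  translate([309, 291, 0]) cylinder(h = 361, r = 18);
}
translate([-657, 344, 0]) {
  translate([0, 0, 361]) cube([327, 309, 25]);
  translate([18, 18, 0]) cylinder(h = 361, r = 18);
  translate([309, 18, 0]) cylinder(h = 361, r = 18);
  translate([18, 291, 0]) cylinder(h = 361, r = 18);
  translate([309, 291, 0]) cylinder(h = 361, r = 18);
}
translate([1203, 344, 0]) {
  translate([0, 0, 361]) cube([327, 309, 25]);
  translate([18, 18, 0]) cylinder(h = 361, r = 18);
  translate([309, 18, 0]) cylinder(h = 361, r = 18);
  translate([18, 291, 0]) cylinder(h = 361, r = 18);
  translate([309, 291, 0]) cylinder(h = 361, r = 18);
}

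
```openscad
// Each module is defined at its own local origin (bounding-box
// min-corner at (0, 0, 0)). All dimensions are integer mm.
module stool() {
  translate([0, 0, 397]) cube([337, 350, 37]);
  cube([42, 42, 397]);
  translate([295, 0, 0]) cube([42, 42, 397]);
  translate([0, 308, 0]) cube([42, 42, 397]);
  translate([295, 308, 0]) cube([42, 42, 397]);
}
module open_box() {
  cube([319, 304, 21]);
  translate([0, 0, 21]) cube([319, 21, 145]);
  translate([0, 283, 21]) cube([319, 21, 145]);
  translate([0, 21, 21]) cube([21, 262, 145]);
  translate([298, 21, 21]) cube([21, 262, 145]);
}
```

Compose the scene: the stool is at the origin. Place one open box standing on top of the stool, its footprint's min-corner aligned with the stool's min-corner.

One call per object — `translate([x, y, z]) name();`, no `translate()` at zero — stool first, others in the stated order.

stool();
translate([0, 0, 434]) open_box();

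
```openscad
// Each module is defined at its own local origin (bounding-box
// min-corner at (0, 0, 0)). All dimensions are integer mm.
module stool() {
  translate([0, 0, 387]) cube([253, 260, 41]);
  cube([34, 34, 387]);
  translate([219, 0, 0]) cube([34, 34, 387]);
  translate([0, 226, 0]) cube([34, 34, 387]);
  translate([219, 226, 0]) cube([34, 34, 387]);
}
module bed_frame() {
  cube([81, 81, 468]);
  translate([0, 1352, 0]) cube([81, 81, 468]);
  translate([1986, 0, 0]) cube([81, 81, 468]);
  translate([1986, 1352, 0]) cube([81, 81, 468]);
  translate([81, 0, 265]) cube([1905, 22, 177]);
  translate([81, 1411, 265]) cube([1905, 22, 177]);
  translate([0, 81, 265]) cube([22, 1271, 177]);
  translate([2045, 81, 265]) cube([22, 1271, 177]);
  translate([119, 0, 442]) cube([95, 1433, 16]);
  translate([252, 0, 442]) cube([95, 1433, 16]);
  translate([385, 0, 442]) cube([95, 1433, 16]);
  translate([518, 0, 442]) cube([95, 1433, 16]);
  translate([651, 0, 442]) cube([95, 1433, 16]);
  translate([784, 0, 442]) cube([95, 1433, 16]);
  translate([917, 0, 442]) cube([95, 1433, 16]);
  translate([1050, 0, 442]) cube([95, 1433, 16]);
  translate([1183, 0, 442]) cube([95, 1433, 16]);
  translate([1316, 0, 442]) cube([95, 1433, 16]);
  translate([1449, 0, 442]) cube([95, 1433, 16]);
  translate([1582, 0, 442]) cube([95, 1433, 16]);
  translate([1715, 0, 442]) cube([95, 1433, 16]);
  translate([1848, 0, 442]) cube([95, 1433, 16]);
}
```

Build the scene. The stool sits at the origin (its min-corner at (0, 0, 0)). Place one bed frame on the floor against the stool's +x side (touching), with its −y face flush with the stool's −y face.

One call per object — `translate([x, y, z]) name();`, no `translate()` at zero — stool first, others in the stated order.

stool();
translate([253, 0, 0]) bed_frame();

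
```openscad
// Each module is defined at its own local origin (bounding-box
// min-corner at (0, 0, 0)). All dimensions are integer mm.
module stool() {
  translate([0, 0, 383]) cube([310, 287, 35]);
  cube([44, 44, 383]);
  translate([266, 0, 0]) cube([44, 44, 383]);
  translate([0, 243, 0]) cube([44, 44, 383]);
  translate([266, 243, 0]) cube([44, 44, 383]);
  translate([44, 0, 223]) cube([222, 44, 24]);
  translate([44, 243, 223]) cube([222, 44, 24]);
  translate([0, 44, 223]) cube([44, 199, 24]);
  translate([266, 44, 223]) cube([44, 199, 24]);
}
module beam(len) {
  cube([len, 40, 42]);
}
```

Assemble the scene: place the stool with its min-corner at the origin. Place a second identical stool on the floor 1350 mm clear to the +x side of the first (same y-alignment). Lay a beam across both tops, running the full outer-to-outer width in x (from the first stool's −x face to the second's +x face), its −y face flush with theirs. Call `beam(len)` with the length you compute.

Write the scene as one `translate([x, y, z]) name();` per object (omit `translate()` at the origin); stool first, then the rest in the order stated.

stool();
translate([1660, 0, 0]) stool();
translate([0, 0, 418]) beam(1970);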